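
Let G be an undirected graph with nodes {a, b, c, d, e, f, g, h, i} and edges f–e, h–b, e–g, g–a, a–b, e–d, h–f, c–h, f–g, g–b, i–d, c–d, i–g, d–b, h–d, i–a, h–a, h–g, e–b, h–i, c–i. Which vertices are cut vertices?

Removing i, for instance, still leaves 1 component. No single vertex removal increases the component count — the graph has no articulation points.

none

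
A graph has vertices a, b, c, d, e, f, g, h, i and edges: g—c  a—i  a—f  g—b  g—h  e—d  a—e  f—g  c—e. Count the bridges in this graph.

4

The edges on the cycle a-f-g-c-e-a are not bridges since each lies on that cycle.
But removing e—d disconnects e from d; removing g—h disconnects g from h; removing a—i disconnects a from i; removing g—b disconnects g from b — these are bridges.
That makes 4 bridges.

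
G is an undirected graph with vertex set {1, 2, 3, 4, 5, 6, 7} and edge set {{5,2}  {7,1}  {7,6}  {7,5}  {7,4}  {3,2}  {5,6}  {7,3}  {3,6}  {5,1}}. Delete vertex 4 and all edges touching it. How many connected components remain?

1

With 4 gone, the remaining components are: {1, 2, 3, 5, 6, 7}.
That is 1 component.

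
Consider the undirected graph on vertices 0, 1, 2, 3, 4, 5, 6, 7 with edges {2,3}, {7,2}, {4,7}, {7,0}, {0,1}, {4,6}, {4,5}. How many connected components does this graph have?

1

Starting from 0 we can reach 0, 1, 2, 3, 4, 5, 6, 7. That is one component of size 8.
Total: 1 component.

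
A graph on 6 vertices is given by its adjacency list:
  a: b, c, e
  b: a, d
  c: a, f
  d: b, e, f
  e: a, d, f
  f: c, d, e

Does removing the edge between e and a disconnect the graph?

No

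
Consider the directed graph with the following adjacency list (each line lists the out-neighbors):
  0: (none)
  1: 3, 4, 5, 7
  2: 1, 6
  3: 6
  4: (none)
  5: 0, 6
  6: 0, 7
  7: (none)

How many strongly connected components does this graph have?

{4} is an SCC by itself.
{2} is an SCC by itself.
{3} is an SCC by itself.
{1} is an SCC by itself.
{0} is an SCC by itself.
(and 3 more singleton SCCs)
That gives 8 strongly connected components.

8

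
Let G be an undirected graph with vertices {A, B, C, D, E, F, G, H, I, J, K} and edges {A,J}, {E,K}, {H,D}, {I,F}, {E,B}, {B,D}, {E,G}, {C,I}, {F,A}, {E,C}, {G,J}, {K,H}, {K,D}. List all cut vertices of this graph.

E

Removing E increases the component count from 1 to 2, so E is a cut vertex.
By contrast removing D leaves 1 component; it is not a cut vertex. No other vertex is a cut vertex either.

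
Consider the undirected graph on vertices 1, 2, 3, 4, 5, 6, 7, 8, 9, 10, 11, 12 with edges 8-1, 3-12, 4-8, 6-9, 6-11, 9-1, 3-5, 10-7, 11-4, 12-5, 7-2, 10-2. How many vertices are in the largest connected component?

Starting from 2 we can reach 2, 7, 10. That is one component of size 3.
Starting from 3 we can reach 3, 5, 12. That is one component of size 3.
Starting from 1 we can reach 1, 4, 6, 8, 9, 11. That is one component of size 6.
The largest has 6 vertices.

6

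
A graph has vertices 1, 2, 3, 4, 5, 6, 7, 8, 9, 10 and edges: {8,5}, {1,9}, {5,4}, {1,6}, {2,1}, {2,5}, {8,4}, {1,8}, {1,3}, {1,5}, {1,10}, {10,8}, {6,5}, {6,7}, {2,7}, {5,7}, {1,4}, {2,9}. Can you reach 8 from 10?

Yes

From 10 we can reach 1, 2, 3, 4, 5, 6, 7, 8, 9, 10, which includes 8.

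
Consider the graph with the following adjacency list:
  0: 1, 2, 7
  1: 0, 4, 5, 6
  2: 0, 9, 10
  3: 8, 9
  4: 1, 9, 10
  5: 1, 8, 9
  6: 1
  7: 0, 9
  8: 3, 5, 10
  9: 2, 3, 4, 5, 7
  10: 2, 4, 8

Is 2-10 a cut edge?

After removing 2-10, the path 2-9-4-10 still connects them, so the edge is not a bridge.

No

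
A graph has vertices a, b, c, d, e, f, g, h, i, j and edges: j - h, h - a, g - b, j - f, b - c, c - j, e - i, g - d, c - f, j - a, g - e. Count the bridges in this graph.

5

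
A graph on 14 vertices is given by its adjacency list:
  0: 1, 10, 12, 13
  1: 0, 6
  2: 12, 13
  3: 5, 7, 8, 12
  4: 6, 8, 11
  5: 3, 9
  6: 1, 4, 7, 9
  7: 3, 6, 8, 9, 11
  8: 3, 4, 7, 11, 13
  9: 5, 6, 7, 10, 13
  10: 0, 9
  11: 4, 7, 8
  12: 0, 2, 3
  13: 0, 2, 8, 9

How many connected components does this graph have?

1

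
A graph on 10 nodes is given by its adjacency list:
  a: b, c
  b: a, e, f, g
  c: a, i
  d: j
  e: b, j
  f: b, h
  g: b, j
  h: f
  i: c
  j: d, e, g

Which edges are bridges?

a-b, a-c, b-f, c-i, d-j, f-h

The edges on the cycle e-b-g-j-e are not bridges since each lies on that cycle.
But removing b-f disconnects b from f; removing j-d disconnects j from d; removing a-c disconnects a from c; removing b-a disconnects b from a — these are bridges.
In total 6 edges are bridges.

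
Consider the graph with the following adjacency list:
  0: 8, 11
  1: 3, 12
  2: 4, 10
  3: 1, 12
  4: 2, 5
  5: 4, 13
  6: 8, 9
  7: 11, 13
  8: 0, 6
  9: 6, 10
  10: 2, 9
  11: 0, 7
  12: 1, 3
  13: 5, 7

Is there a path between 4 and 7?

From 4 we can reach 0, 2, 4, 5, 6, 7, 8, 9, 10, 11, 13, which includes 7.

Yes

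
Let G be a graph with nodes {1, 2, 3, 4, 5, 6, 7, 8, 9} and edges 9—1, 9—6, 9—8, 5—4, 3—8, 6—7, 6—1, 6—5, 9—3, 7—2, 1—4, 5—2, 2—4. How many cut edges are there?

The edges on the cycle 9-3-8-9 are not bridges since each lies on that cycle.
Every edge lies on some cycle, so there are no bridges.

0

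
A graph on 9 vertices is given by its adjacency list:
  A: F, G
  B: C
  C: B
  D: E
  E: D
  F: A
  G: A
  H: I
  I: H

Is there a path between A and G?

From A we can reach A, F, G, which includes G.

Yes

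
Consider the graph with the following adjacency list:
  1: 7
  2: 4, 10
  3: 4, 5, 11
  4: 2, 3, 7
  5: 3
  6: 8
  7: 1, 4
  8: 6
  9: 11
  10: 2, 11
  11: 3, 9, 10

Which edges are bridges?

1-7, 11-9, 3-5, 4-7, 6-8

The edges on the cycle 11-3-4-2-10-11 are not bridges since each lies on that cycle.
But removing 3-5 disconnects 3 from 5; removing 6-8 disconnects 6 from 8; removing 4-7 disconnects 4 from 7; removing 7-1 disconnects 7 from 1 — these are bridges.
In total 5 edges are bridges.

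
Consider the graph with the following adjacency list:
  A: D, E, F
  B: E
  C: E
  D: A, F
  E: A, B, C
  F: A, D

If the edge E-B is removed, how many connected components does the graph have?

Before removal there is 1 component.
E-B is a bridge — removing it separates E's side from B's side.
After removal: 2 components.

2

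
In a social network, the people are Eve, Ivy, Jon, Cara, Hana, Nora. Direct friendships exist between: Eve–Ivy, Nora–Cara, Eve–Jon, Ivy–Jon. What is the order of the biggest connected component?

3

Hana is isolated — a component by itself.
Starting from Cara we can reach Cara, Nora. That is one component of size 2.
Starting from Eve we can reach Eve, Ivy, Jon. That is one component of size 3.
The largest has 3 vertices.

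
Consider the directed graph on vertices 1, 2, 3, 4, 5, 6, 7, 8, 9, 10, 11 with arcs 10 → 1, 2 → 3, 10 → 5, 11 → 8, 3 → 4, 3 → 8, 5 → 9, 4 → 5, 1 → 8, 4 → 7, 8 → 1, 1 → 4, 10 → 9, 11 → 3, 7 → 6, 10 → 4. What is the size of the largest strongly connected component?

2

{1, 8} are all mutually reachable — one SCC of size 2.
{9} is an SCC by itself.
{7} is an SCC by itself.
{5} is an SCC by itself.
{6} is an SCC by itself.
(and 5 more singleton SCCs)
The largest has 2 vertices.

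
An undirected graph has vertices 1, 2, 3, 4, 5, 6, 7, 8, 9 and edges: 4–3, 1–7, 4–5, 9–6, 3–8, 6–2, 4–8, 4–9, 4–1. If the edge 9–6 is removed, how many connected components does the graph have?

Before removal there is 1 component.
9–6 is a bridge — removing it separates 9's side from 6's side.
After removal: 2 components.

2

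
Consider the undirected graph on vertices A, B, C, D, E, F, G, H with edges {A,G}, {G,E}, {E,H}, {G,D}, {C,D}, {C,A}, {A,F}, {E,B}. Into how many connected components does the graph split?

1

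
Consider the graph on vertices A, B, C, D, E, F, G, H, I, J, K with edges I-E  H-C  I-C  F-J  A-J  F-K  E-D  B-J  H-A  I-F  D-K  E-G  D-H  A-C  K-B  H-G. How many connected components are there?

1

Starting from A we can reach A, B, C, D, E, F, G, H, I, J, K. That is one component of size 11.
Total: 1 component.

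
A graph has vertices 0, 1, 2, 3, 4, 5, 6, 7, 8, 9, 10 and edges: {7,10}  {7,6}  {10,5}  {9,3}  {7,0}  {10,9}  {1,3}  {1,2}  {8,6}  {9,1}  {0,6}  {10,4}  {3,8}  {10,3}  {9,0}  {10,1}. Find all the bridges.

1-2, 10-4, 10-5

The edges on the cycle 7-10-9-3-8-6-7 are not bridges since each lies on that cycle.
But removing 5–10 disconnects 5 from 10; removing 2–1 disconnects 2 from 1; removing 4–10 disconnects 4 from 10 — these are bridges.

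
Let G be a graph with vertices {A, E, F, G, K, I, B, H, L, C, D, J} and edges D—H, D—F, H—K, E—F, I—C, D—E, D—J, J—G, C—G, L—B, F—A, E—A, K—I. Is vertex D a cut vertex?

Yes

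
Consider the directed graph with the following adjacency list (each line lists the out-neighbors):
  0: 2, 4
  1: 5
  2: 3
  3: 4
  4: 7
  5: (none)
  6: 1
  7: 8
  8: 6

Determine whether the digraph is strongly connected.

No

There is no directed path from 5 to 0, so the graph is not strongly connected.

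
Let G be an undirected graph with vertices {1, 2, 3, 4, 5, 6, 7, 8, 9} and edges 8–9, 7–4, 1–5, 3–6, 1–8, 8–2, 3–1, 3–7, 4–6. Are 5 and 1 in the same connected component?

From 5 we can reach 1, 2, 3, 4, 5, 6, 7, 8, 9, which includes 1.

Yes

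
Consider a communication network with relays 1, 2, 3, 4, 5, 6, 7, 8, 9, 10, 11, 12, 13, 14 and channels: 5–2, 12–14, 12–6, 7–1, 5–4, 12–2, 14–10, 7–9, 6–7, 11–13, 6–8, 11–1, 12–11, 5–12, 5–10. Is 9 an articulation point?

No

Deleting 9 leaves 2 components (was 2), so 9 is not a cut vertex.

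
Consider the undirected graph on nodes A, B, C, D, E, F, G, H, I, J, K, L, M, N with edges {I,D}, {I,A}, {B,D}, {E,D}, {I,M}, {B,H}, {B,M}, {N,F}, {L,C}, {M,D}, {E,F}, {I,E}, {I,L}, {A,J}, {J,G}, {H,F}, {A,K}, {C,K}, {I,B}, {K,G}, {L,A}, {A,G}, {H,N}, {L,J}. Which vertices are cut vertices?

Removing I increases the component count from 1 to 2, so I is a cut vertex.
By contrast removing F leaves 1 component; it is not a cut vertex. No other vertex is a cut vertex either.

I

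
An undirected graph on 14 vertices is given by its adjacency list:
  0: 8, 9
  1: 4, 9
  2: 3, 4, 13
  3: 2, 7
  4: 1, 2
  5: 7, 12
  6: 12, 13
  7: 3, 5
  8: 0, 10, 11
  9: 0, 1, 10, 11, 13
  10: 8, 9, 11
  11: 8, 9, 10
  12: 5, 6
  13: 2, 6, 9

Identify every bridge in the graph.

none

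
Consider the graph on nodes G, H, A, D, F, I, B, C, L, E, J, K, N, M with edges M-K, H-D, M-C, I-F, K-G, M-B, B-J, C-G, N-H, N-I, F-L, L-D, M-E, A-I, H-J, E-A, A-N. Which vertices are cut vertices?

Removing M increases the component count from 1 to 2, so M is a cut vertex.
By contrast removing F leaves 1 component; it is not a cut vertex. No other vertex is a cut vertex either.

M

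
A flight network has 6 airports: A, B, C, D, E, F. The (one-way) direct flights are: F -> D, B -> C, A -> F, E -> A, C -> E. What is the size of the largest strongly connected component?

1

{C} is an SCC by itself.
{F} is an SCC by itself.
{B} is an SCC by itself.
{E} is an SCC by itself.
{D} is an SCC by itself.
(and 1 more singleton SCC)
The largest has 1 vertex.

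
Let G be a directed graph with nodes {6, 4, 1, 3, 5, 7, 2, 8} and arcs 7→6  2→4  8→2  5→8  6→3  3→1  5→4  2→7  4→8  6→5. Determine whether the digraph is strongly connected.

There is no directed path from 1 to 8, so the graph is not strongly connected.

No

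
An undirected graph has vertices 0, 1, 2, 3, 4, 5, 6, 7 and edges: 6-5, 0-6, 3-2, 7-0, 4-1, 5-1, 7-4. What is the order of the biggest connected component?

6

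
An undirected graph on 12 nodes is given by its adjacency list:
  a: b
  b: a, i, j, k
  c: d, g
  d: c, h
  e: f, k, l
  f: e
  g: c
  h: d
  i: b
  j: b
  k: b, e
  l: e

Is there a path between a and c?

No

The component containing a is {a, b, e, f, i, j, k, l}, and c is not in it.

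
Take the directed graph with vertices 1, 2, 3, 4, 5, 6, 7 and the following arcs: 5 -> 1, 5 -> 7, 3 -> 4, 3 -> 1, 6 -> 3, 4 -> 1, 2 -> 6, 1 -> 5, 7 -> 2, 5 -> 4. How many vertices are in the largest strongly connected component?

7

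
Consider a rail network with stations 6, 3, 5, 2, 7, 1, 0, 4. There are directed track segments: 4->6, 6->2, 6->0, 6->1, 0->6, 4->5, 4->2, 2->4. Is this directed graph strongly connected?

No

There is no directed path from 7 to 1, so the graph is not strongly connected.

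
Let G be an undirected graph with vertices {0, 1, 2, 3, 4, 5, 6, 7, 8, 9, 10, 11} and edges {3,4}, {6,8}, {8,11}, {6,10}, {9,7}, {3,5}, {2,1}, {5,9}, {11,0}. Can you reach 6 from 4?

The component containing 4 is {3, 4, 5, 7, 9}, and 6 is not in it.

No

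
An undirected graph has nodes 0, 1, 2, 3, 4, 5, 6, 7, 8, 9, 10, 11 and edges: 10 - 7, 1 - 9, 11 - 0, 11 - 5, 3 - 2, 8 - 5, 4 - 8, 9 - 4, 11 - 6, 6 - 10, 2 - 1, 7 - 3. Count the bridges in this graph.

1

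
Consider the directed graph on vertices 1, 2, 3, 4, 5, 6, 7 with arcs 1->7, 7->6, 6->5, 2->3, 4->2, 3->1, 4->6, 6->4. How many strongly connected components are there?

{1, 2, 3, 4, 6, 7} are all mutually reachable — one SCC of size 6.
{5} is an SCC by itself.
That gives 2 strongly connected components.

2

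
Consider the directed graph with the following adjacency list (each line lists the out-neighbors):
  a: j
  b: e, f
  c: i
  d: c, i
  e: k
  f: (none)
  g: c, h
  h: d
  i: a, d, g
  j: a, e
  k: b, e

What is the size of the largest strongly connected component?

{c, d, g, h, i} are all mutually reachable — one SCC of size 5.
{b, e, k} are all mutually reachable — one SCC of size 3.
{a, j} are all mutually reachable — one SCC of size 2.
{f} is an SCC by itself.
The largest has 5 vertices.

5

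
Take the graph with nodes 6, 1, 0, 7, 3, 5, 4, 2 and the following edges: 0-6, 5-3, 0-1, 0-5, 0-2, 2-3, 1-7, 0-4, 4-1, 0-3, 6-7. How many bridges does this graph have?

The edges on the cycle 0-6-7-1-0 are not bridges since each lies on that cycle.
Every edge lies on some cycle, so there are no bridges.

0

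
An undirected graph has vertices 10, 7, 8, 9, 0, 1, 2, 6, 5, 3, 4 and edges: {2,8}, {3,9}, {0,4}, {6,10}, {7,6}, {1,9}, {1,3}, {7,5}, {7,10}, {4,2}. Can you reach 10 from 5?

Yes

From 5 we can reach 5, 6, 7, 10, which includes 10.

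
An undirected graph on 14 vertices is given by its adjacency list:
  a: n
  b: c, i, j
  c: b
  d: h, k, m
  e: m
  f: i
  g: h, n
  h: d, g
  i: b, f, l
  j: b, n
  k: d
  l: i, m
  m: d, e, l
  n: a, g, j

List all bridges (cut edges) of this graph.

a-n, b-c, d-k, e-m, f-i

The edges on the cycle i-l-m-d-h-g-n-j-b-i are not bridges since each lies on that cycle.
But removing i-f disconnects i from f; removing a-n disconnects a from n; removing k-d disconnects k from d; removing b-c disconnects b from c — these are bridges.
In total 5 edges are bridges.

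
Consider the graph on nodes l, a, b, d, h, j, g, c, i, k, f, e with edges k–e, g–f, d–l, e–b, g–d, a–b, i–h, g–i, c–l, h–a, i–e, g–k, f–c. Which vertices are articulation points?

g

Removing g increases the component count from 2 to 3, so g is a cut vertex.
By contrast removing f leaves 2 components; it is not a cut vertex. No other vertex is a cut vertex either.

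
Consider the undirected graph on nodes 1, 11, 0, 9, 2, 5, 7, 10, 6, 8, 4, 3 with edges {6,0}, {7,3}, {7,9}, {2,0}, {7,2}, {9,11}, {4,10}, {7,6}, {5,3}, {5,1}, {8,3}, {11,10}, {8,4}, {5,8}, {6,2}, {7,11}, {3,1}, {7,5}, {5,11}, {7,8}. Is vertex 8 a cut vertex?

No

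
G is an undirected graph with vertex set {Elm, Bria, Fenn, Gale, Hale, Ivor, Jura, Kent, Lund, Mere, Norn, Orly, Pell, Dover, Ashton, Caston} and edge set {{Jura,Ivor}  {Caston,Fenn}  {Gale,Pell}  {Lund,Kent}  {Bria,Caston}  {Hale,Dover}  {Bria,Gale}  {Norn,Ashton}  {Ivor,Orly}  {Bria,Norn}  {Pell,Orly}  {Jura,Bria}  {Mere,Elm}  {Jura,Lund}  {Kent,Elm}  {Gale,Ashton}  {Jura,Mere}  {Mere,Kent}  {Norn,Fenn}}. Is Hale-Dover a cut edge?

Yes

Removing Hale-Dover leaves no path between Hale and Dover: the component count goes from 2 to 3. So it is a bridge.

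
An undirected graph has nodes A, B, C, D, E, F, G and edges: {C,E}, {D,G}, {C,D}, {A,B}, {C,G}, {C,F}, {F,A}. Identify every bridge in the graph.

A-B, A-F, C-E, C-F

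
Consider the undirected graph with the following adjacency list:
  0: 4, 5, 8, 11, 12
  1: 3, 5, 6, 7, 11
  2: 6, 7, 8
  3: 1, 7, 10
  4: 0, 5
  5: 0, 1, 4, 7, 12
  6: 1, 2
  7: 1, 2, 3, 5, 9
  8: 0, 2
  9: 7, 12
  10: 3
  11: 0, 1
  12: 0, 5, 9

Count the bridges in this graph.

The edges on the cycle 1-5-12-9-7-3-1 are not bridges since each lies on that cycle.
But removing 3-10 disconnects 3 from 10 — this is a bridge.

1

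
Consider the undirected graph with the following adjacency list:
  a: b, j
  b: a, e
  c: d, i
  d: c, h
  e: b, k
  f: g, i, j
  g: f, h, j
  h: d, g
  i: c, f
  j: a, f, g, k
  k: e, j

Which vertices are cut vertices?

Removing j increases the component count from 1 to 2, so j is a cut vertex.
By contrast removing e leaves 1 component; it is not a cut vertex. No other vertex is a cut vertex either.

j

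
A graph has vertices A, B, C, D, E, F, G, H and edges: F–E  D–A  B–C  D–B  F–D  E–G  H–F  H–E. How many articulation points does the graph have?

Removing B increases the component count from 1 to 2, so B is a cut vertex.
Removing D increases the component count from 1 to 3, so D is a cut vertex.
Removing E increases the component count from 1 to 2, so E is a cut vertex.
Likewise F is a cut vertex.
By contrast removing A leaves 1 component; it is not a cut vertex. No other vertex is a cut vertex either.

4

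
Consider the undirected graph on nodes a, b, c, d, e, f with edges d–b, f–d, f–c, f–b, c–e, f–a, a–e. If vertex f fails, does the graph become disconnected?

Deleting f raises the number of components from 1 to 2, so f is a cut vertex.

Yes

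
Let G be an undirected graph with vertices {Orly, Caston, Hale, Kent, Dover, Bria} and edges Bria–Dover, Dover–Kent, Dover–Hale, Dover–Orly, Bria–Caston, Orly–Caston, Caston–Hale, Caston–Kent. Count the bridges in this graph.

The edges on the cycle Dover-Orly-Caston-Hale-Dover are not bridges since each lies on that cycle.
Every edge lies on some cycle, so there are no bridges.

0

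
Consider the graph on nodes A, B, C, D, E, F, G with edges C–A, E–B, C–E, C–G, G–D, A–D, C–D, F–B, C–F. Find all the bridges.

none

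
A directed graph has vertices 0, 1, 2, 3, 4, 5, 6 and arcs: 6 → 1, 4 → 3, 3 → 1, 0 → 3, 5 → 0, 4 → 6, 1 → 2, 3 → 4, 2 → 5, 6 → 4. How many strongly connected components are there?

{0, 1, 2, 3, 4, 5, 6} are all mutually reachable — one SCC of size 7.
That gives 1 strongly connected component.

1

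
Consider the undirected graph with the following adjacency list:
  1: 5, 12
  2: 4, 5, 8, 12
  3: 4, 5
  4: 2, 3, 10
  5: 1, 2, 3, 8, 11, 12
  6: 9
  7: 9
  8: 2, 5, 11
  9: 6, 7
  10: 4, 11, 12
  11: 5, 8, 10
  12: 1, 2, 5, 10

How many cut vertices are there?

Removing 9 increases the component count from 2 to 3, so 9 is a cut vertex.
By contrast removing 2 leaves 2 components; it is not a cut vertex. No other vertex is a cut vertex either.

1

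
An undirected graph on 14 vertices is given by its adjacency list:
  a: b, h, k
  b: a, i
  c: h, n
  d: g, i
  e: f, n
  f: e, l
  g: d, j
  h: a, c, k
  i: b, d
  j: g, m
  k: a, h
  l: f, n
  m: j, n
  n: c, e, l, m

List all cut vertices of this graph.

n

Removing n increases the component count from 1 to 2, so n is a cut vertex.
By contrast removing c leaves 1 component; it is not a cut vertex. No other vertex is a cut vertex either.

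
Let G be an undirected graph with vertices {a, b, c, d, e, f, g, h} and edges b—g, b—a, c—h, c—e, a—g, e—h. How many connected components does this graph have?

f is isolated — a component by itself.
d is isolated — a component by itself.
Starting from a we can reach a, b, g. That is one component of size 3.
Starting from c we can reach c, e, h. That is one component of size 3.
Total: 4 components.

4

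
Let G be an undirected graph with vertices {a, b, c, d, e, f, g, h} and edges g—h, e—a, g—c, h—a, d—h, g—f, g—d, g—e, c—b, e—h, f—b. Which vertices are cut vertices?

g

Removing g increases the component count from 1 to 2, so g is a cut vertex.
By contrast removing h leaves 1 component; it is not a cut vertex. No other vertex is a cut vertex either.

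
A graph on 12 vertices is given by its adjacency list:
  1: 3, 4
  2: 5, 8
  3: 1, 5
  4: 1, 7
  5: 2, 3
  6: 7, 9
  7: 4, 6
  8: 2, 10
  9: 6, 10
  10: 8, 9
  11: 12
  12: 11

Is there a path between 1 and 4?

Yes

From 1 we can reach 1, 2, 3, 4, 5, 6, 7, 8, 9, 10, which includes 4.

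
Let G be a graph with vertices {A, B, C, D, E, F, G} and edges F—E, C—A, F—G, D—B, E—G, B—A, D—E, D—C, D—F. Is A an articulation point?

Deleting A leaves 1 component (was 1) (its neighbors B, C remain connected to each other), so A is not a cut vertex.

No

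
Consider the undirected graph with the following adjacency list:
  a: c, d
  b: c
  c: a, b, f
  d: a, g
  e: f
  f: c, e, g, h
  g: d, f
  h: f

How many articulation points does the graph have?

2

Removing c increases the component count from 1 to 2, so c is a cut vertex.
Removing f increases the component count from 1 to 3, so f is a cut vertex.
By contrast removing d leaves 1 component; it is not a cut vertex. No other vertex is a cut vertex either.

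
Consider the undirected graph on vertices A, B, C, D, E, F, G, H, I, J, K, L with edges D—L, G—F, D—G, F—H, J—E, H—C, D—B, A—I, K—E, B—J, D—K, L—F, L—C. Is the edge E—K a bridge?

After removing E—K, the path E-J-B-D-K still connects them, so the edge is not a bridge.

No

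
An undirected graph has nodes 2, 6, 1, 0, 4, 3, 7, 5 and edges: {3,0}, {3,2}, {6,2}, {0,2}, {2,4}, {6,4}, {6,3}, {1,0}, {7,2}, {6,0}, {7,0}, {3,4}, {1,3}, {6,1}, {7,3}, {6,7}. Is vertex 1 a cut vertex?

No

Deleting 1 leaves 2 components (was 2), so 1 is not a cut vertex.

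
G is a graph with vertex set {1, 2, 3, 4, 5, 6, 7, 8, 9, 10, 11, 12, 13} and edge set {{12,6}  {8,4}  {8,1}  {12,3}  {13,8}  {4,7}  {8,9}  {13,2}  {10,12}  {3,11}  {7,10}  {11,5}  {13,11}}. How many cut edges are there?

5

The edges on the cycle 13-8-4-7-10-12-3-11-13 are not bridges since each lies on that cycle.
But removing 5–11 disconnects 5 from 11; removing 6–12 disconnects 6 from 12; removing 8–1 disconnects 8 from 1; removing 13–2 disconnects 13 from 2 — these are bridges.
In total 5 edges are bridges.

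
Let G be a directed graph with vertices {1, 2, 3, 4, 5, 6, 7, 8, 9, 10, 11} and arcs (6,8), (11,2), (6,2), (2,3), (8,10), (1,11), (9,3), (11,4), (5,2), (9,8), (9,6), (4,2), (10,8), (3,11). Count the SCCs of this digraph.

7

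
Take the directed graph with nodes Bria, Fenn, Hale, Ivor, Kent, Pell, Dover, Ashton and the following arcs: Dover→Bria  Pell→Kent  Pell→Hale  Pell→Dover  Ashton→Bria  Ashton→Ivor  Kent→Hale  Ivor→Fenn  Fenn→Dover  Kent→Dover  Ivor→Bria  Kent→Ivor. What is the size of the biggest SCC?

1

{Bria} is an SCC by itself.
{Pell} is an SCC by itself.
{Ashton} is an SCC by itself.
{Kent} is an SCC by itself.
{Ivor} is an SCC by itself.
(and 3 more singleton SCCs)
The largest has 1 vertex.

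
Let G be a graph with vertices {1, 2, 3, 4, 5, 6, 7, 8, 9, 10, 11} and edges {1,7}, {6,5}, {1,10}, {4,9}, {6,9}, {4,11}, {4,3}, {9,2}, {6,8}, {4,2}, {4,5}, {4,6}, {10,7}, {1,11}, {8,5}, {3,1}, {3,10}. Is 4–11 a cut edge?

No

After removing 4–11, the path 4-3-1-11 still connects them, so the edge is not a bridge.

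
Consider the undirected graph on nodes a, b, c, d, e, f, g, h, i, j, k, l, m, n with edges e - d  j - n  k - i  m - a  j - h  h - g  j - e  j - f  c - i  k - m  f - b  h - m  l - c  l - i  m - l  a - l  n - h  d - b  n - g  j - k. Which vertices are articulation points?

Removing j increases the component count from 1 to 2, so j is a cut vertex.
By contrast removing e leaves 1 component; it is not a cut vertex. No other vertex is a cut vertex either.

j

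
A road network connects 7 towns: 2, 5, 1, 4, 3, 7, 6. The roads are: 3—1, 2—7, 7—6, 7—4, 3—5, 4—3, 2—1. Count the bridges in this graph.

2

The edges on the cycle 2-7-4-3-1-2 are not bridges since each lies on that cycle.
But removing 3—5 disconnects 3 from 5; removing 7—6 disconnects 7 from 6 — these are bridges.
That makes 2 bridges.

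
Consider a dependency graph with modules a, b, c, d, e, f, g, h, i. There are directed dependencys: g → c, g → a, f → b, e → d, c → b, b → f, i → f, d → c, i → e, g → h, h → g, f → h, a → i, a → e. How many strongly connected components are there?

1

{a, b, c, d, e, f, g, h, i} are all mutually reachable — one SCC of size 9.
That gives 1 strongly connected component.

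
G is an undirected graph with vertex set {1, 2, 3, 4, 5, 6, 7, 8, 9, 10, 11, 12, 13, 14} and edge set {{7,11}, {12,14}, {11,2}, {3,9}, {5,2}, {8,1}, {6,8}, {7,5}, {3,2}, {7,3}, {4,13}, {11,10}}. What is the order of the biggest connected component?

Starting from 4 we can reach 4, 13. That is one component of size 2.
Starting from 12 we can reach 12, 14. That is one component of size 2.
Starting from 1 we can reach 1, 6, 8. That is one component of size 3.
Starting from 2 we can reach 2, 3, 5, 7, 9, 10, 11. That is one component of size 7.
The largest has 7 vertices.

7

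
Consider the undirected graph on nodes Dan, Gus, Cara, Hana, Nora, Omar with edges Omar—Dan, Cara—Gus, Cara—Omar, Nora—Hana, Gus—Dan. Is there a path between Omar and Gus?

From Omar we can reach Dan, Gus, Cara, Omar, which includes Gus.

Yes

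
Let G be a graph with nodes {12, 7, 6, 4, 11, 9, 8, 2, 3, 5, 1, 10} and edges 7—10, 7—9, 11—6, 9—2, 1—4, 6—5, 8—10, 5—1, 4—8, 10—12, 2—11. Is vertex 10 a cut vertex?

Deleting 10 raises the number of components from 2 to 3, so 10 is a cut vertex.

Yes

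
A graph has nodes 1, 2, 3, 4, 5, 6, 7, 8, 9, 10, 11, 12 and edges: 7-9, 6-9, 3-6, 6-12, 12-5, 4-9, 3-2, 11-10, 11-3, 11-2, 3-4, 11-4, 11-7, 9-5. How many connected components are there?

3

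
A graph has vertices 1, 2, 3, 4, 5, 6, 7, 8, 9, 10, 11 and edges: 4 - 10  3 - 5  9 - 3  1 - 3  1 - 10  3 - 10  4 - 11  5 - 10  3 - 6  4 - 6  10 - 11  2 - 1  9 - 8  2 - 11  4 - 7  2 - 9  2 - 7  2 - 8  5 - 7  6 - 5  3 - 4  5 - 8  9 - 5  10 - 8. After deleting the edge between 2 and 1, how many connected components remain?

2 and 1 are still connected via 2-8-10-1, so the component count stays at 1.

1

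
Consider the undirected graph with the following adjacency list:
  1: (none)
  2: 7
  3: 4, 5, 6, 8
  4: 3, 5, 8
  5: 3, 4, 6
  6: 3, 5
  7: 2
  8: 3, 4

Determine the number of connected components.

1 is isolated — a component by itself.
Starting from 2 we can reach 2, 7. That is one component of size 2.
Starting from 3 we can reach 3, 4, 5, 6, 8. That is one component of size 5.
Total: 3 components.

3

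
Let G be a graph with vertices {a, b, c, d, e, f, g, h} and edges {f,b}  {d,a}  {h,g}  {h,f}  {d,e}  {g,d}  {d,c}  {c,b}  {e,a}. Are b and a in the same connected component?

Yes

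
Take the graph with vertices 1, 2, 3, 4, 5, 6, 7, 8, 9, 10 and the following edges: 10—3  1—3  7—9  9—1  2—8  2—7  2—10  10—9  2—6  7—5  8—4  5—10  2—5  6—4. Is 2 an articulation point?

Deleting 2 raises the number of components from 1 to 2, so 2 is a cut vertex.

Yes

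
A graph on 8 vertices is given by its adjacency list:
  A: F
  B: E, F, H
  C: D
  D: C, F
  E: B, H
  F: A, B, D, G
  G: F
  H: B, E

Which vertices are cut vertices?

B, D, F

Removing B increases the component count from 1 to 2, so B is a cut vertex.
Removing D increases the component count from 1 to 2, so D is a cut vertex.
Removing F increases the component count from 1 to 4, so F is a cut vertex.
By contrast removing H leaves 1 component; it is not a cut vertex. No other vertex is a cut vertex either.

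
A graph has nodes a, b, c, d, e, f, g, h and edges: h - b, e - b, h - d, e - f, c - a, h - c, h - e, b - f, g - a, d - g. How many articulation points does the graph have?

Removing h increases the component count from 1 to 2, so h is a cut vertex.
By contrast removing e leaves 1 component; it is not a cut vertex. No other vertex is a cut vertex either.

1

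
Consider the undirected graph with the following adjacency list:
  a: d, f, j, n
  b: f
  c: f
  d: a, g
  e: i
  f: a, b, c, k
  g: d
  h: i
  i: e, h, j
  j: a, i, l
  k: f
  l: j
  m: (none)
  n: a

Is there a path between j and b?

From j we can reach a, b, c, d, e, f, g, h, i, j, k, l, n, which includes b.

Yes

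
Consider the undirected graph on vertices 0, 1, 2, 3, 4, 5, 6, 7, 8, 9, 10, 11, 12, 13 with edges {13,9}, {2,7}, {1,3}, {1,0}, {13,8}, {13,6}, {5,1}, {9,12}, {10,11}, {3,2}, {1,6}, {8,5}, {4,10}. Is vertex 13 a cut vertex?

Yes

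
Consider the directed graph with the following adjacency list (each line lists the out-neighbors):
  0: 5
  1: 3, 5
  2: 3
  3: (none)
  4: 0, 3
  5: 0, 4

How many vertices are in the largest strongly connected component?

{0, 4, 5} are all mutually reachable — one SCC of size 3.
{2} is an SCC by itself.
{3} is an SCC by itself.
{1} is an SCC by itself.
The largest has 3 vertices.

3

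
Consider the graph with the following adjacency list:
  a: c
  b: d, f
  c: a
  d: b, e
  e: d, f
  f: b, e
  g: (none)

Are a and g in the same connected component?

The component containing a is {a, c}, and g is not in it.

No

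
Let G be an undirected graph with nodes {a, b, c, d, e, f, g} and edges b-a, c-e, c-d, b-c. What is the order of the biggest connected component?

f is isolated — a component by itself.
g is isolated — a component by itself.
Starting from a we can reach a, b, c, d, e. That is one component of size 5.
The largest has 5 vertices.

5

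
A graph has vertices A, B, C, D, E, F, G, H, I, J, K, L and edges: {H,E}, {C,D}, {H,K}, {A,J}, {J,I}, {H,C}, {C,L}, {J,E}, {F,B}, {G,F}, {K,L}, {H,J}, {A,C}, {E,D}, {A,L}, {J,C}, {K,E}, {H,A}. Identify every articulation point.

F, J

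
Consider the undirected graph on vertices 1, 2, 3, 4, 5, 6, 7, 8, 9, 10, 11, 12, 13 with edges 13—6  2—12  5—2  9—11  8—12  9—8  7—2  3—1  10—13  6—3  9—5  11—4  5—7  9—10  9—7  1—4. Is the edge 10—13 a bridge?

After removing 10—13, the path 10-9-11-4-1-3-6-13 still connects them, so the edge is not a bridge.

No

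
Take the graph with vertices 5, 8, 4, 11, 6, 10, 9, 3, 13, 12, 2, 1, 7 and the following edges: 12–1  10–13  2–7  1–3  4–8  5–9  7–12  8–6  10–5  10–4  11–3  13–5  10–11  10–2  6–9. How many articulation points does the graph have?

Removing 10 increases the component count from 1 to 2, so 10 is a cut vertex.
By contrast removing 4 leaves 1 component; it is not a cut vertex. No other vertex is a cut vertex either.

1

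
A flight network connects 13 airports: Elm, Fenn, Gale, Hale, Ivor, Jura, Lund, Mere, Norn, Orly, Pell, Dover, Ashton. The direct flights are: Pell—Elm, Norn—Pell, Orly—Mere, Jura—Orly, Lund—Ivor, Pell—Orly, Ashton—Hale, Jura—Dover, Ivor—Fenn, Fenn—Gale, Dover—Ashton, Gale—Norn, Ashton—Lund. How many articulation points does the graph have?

Removing Orly increases the component count from 1 to 2, so Orly is a cut vertex.
Removing Pell increases the component count from 1 to 2, so Pell is a cut vertex.
Removing Ashton increases the component count from 1 to 2, so Ashton is a cut vertex.
By contrast removing Lund leaves 1 component; it is not a cut vertex. No other vertex is a cut vertex either.

3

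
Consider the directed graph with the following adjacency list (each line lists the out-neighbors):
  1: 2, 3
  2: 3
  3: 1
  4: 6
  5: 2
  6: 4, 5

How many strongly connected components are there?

3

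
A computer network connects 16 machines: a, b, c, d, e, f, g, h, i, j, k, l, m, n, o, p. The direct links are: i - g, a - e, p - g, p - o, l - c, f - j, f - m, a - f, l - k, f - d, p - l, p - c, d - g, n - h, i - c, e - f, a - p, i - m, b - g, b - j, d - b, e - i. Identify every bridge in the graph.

The edges on the cycle a-e-i-c-p-a are not bridges since each lies on that cycle.
But removing n - h disconnects n from h; removing o - p disconnects o from p; removing l - k disconnects l from k — these are bridges.

h-n, k-l, o-p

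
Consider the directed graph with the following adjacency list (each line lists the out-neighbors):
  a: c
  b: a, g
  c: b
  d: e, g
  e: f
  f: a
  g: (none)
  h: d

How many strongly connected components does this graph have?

{a, b, c} are all mutually reachable — one SCC of size 3.
{d} is an SCC by itself.
{g} is an SCC by itself.
{f} is an SCC by itself.
{e} is an SCC by itself.
(and 1 more singleton SCC)
That gives 6 strongly connected components.

6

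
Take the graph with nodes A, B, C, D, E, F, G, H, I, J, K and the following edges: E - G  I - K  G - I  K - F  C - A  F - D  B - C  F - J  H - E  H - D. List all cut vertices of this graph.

C, F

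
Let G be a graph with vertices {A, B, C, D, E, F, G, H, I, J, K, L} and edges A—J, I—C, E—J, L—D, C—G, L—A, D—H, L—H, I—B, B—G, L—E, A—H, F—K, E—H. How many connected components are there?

3

Starting from F we can reach F, K. That is one component of size 2.
Starting from B we can reach B, C, G, I. That is one component of size 4.
Starting from A we can reach A, D, E, H, J, L. That is one component of size 6.
Total: 3 components.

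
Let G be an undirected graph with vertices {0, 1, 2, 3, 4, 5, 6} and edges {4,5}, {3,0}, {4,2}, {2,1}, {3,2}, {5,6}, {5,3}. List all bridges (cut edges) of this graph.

0-3, 1-2, 5-6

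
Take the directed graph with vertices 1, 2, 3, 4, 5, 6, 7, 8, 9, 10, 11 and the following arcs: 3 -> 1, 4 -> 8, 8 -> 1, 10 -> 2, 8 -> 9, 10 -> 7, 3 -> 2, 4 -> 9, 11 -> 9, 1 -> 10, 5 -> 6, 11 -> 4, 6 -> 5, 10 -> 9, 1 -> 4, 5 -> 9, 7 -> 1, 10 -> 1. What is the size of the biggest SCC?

5

{1, 4, 7, 8, 10} are all mutually reachable — one SCC of size 5.
{5, 6} are all mutually reachable — one SCC of size 2.
{3} is an SCC by itself.
{9} is an SCC by itself.
{11} is an SCC by itself.
(and 1 more singleton SCC)
The largest has 5 vertices.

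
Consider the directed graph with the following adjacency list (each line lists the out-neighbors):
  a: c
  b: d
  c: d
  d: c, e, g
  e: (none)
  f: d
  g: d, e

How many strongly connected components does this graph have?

5

{c, d, g} are all mutually reachable — one SCC of size 3.
{a} is an SCC by itself.
{e} is an SCC by itself.
{b} is an SCC by itself.
{f} is an SCC by itself.
That gives 5 strongly connected components.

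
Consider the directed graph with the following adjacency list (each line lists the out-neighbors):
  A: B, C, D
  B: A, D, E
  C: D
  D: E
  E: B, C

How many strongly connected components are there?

1

{A, B, C, D, E} are all mutually reachable — one SCC of size 5.
That gives 1 strongly connected component.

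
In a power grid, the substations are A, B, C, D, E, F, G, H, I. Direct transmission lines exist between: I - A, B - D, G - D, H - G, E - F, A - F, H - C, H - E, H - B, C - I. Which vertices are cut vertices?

H

Removing H increases the component count from 1 to 2, so H is a cut vertex.
By contrast removing G leaves 1 component; it is not a cut vertex. No other vertex is a cut vertex either.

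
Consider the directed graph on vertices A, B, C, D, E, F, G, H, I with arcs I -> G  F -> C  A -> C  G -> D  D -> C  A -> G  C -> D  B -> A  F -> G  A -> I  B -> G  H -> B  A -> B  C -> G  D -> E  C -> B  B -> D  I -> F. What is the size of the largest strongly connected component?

{A, B, C, D, F, G, I} are all mutually reachable — one SCC of size 7.
{H} is an SCC by itself.
{E} is an SCC by itself.
The largest has 7 vertices.

7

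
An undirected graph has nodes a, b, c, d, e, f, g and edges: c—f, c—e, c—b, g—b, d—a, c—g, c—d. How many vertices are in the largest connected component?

7

Starting from a we can reach a, b, c, d, e, f, g. That is one component of size 7.
The largest has 7 vertices.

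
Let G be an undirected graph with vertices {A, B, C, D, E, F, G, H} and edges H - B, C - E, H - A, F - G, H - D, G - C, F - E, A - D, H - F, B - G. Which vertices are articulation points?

Removing H increases the component count from 1 to 2, so H is a cut vertex.
By contrast removing D leaves 1 component; it is not a cut vertex. No other vertex is a cut vertex either.

H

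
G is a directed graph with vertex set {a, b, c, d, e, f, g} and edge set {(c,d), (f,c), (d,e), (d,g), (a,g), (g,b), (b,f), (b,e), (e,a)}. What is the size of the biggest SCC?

{a, b, c, d, e, f, g} are all mutually reachable — one SCC of size 7.
The largest has 7 vertices.

7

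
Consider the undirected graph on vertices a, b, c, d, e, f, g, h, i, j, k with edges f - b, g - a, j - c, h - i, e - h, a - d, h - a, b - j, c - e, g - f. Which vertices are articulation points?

Removing a increases the component count from 2 to 3, so a is a cut vertex.
Removing h increases the component count from 2 to 3, so h is a cut vertex.
By contrast removing i leaves 2 components; it is not a cut vertex. No other vertex is a cut vertex either.

a, h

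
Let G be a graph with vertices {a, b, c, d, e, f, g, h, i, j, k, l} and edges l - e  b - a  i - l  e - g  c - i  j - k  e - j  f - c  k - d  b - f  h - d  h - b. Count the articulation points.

2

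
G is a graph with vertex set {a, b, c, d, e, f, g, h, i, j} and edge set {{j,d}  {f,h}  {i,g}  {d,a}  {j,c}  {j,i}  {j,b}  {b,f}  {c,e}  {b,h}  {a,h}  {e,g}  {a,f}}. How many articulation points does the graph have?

Removing j increases the component count from 1 to 2, so j is a cut vertex.
By contrast removing a leaves 1 component; it is not a cut vertex. No other vertex is a cut vertex either.

1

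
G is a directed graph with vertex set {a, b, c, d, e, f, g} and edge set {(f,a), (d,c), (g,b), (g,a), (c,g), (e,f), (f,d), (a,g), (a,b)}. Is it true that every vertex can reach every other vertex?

There is no directed path from c to f, so the graph is not strongly connected.

No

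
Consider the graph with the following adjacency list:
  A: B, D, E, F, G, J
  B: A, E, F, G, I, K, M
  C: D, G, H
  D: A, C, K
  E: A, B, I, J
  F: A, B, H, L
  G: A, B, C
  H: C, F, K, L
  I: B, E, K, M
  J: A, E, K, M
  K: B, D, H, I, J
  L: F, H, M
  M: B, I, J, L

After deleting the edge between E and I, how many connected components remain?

E and I are still connected via E-B-I, so the component count stays at 1.

1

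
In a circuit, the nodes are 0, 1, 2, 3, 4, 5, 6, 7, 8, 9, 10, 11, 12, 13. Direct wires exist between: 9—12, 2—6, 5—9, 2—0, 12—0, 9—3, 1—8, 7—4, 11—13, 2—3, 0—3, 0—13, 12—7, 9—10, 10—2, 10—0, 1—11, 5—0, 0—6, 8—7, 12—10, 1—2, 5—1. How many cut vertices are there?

1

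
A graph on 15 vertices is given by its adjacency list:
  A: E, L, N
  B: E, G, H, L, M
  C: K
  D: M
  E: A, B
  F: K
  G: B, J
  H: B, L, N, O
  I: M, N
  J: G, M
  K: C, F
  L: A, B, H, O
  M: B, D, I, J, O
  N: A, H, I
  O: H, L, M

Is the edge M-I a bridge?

No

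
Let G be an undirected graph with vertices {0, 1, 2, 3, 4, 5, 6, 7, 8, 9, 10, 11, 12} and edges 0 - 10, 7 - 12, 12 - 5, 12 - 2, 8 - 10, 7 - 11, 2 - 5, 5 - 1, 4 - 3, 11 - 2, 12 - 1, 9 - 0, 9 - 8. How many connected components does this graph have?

4

6 is isolated — a component by itself.
Starting from 3 we can reach 3, 4. That is one component of size 2.
Starting from 0 we can reach 0, 8, 9, 10. That is one component of size 4.
Starting from 1 we can reach 1, 2, 5, 7, 11, 12. That is one component of size 6.
Total: 4 components.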